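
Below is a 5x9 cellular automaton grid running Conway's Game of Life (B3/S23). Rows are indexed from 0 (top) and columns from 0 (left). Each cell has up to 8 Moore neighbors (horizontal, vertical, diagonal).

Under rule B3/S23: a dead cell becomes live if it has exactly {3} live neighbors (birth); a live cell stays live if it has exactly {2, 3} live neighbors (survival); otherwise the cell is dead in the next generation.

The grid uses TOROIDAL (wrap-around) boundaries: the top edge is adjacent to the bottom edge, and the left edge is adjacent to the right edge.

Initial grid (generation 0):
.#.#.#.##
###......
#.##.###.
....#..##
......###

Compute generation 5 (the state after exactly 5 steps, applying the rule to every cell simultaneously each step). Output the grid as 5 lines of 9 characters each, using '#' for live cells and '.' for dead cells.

Answer: ...#...#.
.....#...
###....##
#....##.#
.#...##..

Derivation:
Simulating step by step:
Generation 0 (given above): 20 live cells
Generation 1: 14 live cells
.#.......
.....#...
#.######.
#..##....
....##...
Generation 2: 16 live cells
....##...
.###.#...
.##...#.#
.##.....#
...###...
Generation 3: 14 live cells
......#..
##.#.##..
.......#.
.#..##.#.
..##.#...
Generation 4: 18 live cells
.#.#..#..
.....###.
###....##
..####...
..##.#...
Generation 5: 15 live cells
(generation 5 grid is the final answer)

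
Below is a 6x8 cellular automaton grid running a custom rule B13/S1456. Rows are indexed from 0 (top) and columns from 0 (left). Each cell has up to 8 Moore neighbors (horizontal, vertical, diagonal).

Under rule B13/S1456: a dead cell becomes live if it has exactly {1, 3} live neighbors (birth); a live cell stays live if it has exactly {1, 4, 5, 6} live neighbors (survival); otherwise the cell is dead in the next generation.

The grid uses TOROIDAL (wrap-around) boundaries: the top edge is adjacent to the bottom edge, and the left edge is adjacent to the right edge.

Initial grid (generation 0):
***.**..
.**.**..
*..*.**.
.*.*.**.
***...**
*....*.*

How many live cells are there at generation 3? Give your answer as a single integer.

Simulating step by step:
Generation 0 (given above): 25 live cells
Generation 1: 25 live cells
**..**.*
.**.**.*
.....***
.*...**.
**..*.**
*..**..*
Generation 2: 25 live cells
**..**.*
...***.*
.**..**.
...****.
*.**..**
..*.*..*
Generation 3: 20 live cells
*.*.**..
....**..
.*...***
*..****.
.*.*..**
.......*
Population at generation 3: 20

Answer: 20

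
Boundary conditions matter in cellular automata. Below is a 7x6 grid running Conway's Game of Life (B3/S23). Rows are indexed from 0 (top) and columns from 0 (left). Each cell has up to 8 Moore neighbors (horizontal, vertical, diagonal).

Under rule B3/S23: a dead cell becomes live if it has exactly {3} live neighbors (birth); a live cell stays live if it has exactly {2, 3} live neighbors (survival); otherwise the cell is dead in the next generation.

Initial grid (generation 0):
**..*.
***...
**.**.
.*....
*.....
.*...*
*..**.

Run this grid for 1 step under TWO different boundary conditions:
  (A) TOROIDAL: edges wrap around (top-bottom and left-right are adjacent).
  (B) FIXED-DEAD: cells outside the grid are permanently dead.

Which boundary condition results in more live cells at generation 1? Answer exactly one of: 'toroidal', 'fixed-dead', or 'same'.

Under TOROIDAL boundary, generation 1:
....*.
....*.
...*.*
.**..*
**....
.*..**
..***.
Population = 15

Under FIXED-DEAD boundary, generation 1:
*.*...
....*.
...*..
.**...
**....
**..*.
....*.
Population = 12

Comparison: toroidal=15, fixed-dead=12 -> toroidal

Answer: toroidal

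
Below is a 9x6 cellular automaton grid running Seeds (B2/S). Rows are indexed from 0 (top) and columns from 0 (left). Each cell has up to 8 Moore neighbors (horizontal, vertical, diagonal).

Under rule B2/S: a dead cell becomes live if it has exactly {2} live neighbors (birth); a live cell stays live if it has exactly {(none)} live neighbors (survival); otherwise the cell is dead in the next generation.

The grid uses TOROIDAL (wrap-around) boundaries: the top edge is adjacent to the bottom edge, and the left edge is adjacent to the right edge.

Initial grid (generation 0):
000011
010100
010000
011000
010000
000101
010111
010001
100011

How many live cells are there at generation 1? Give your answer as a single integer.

Answer: 9

Derivation:
Simulating step by step:
Generation 0 (given above): 19 live cells
Generation 1: 9 live cells
011000
000001
000100
000000
000110
010000
000000
000000
010100
Population at generation 1: 9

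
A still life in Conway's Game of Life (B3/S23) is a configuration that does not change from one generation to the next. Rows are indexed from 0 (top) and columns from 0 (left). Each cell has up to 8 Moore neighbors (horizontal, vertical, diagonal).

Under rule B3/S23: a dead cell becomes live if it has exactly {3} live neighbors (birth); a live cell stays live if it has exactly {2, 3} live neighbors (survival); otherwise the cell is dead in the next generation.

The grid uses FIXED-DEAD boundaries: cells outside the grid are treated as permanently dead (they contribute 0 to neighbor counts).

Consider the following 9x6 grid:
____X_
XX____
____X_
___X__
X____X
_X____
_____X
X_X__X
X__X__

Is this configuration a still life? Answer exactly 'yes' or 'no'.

Answer: no

Derivation:
Compute generation 1 and compare to generation 0 (given above):
Generation 1:
______
______
______
____X_
______
______
_X____
_X__X_
_X____
Cell (0,4) differs: gen0=1 vs gen1=0 -> NOT a still life.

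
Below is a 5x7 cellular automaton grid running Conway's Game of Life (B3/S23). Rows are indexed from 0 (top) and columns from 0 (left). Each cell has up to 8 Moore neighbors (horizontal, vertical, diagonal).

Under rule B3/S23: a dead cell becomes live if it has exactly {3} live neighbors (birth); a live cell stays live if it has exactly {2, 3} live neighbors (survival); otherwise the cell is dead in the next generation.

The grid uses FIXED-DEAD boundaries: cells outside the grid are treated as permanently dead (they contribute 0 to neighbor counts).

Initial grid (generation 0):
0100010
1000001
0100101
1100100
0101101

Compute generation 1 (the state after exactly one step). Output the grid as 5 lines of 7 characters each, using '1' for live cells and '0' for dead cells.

Answer: 0000000
1100001
0100000
1100100
1111110

Derivation:
Simulating step by step:
Generation 0 (given above): 14 live cells
Generation 1: 13 live cells
(generation 1 grid is the final answer)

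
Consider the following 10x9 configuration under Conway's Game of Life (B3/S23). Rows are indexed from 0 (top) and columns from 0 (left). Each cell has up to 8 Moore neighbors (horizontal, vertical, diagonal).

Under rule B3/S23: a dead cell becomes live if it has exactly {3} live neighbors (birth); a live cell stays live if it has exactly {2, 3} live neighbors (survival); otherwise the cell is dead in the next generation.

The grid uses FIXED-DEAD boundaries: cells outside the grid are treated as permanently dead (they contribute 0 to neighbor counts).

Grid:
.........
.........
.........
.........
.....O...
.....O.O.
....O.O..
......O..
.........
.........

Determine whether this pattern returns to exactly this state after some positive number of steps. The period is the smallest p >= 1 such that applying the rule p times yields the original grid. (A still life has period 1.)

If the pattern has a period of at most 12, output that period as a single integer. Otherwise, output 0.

Simulating and comparing each generation to the original:
Gen 0 (original, given above): 6 live cells
Gen 1: 6 live cells, differs from original
Gen 2: 6 live cells, MATCHES original -> period = 2

Answer: 2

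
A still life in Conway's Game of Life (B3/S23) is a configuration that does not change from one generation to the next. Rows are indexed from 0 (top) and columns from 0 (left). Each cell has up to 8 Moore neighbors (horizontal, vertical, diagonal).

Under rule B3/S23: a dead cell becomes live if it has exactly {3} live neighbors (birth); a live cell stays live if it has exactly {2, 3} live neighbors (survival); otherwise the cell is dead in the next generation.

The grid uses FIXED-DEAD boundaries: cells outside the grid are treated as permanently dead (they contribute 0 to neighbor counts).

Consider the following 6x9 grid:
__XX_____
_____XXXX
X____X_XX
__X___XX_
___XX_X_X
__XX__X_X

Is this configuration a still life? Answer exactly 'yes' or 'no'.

Answer: no

Derivation:
Compute generation 1 and compare to generation 0 (given above):
Generation 1:
______XX_
____XX__X
_____X___
___XX____
____X_X_X
__XXXX___
Cell (0,2) differs: gen0=1 vs gen1=0 -> NOT a still life.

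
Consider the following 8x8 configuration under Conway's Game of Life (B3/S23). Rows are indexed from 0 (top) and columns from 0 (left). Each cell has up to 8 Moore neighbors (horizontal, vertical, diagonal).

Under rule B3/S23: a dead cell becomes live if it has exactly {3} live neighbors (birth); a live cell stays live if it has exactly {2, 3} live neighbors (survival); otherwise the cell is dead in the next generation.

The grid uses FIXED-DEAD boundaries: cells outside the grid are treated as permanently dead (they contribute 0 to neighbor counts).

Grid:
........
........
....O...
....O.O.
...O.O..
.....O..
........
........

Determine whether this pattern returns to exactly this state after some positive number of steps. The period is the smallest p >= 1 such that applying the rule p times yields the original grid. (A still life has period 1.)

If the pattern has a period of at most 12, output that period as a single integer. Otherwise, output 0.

Simulating and comparing each generation to the original:
Gen 0 (original, given above): 6 live cells
Gen 1: 6 live cells, differs from original
Gen 2: 6 live cells, MATCHES original -> period = 2

Answer: 2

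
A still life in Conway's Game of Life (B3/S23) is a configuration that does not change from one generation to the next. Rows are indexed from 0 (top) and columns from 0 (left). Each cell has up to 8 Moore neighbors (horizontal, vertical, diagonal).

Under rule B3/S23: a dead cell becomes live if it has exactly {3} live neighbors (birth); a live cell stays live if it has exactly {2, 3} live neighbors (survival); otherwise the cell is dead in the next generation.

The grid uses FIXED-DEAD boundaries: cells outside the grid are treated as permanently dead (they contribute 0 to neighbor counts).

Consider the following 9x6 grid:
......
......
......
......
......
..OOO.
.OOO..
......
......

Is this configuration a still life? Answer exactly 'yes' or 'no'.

Compute generation 1 and compare to generation 0 (given above):
Generation 1:
......
......
......
......
...O..
.O..O.
.O..O.
..O...
......
Cell (4,3) differs: gen0=0 vs gen1=1 -> NOT a still life.

Answer: no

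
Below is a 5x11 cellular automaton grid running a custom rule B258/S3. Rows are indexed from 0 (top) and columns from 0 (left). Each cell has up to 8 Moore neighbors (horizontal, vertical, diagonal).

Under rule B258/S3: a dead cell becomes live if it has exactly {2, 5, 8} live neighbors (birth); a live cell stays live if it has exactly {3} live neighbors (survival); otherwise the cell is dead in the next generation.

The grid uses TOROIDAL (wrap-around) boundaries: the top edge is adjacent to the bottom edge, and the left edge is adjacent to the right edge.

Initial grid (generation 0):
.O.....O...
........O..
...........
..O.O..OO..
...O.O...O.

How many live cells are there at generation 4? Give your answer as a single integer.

Simulating step by step:
Generation 0 (given above): 10 live cells
Generation 1: 11 live cells
..O.O.O..O.
.......O...
...O.....O.
.....OO..O.
.O.........
Generation 2: 26 live cells
.O.O.O.OO..
..O.OOO..OO
....OO.O..O
..O.O...O.O
..OOO..OOOO
Generation 3: 11 live cells
..O...O....
.O.......O.
.OOO.....OO
.O........O
...........
Generation 4: 13 live cells
.O.........
.OO.....O..
OO......OOO
...O.......
OOO........
Population at generation 4: 13

Answer: 13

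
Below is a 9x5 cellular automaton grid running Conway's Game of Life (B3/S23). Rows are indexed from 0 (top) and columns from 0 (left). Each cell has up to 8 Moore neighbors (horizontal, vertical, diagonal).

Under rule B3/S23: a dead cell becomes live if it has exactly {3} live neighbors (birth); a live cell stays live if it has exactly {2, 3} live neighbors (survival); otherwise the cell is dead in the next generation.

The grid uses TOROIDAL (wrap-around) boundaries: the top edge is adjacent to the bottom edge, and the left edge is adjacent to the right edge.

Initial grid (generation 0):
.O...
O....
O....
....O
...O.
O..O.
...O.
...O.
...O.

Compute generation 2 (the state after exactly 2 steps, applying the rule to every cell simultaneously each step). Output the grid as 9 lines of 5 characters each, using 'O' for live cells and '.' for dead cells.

Simulating step by step:
Generation 0 (given above): 10 live cells
Generation 1: 14 live cells
.....
OO...
O...O
....O
...O.
..OO.
..OO.
..OOO
..O..
Generation 2: 17 live cells
(generation 2 grid is the final answer)

Answer: .O...
OO..O
.O..O
O..OO
..OOO
....O
.O...
.O..O
..O..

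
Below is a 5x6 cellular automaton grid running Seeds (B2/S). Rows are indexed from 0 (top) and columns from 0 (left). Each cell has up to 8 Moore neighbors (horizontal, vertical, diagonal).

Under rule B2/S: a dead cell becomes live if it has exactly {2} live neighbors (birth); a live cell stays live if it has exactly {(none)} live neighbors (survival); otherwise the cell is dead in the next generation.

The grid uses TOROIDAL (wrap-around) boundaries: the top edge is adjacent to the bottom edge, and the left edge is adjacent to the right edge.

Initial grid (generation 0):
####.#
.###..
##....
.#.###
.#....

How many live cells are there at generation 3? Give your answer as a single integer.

Simulating step by step:
Generation 0 (given above): 15 live cells
Generation 1: 0 live cells
......
......
......
......
......
Generation 2: 0 live cells
......
......
......
......
......
Generation 3: 0 live cells
......
......
......
......
......
Population at generation 3: 0

Answer: 0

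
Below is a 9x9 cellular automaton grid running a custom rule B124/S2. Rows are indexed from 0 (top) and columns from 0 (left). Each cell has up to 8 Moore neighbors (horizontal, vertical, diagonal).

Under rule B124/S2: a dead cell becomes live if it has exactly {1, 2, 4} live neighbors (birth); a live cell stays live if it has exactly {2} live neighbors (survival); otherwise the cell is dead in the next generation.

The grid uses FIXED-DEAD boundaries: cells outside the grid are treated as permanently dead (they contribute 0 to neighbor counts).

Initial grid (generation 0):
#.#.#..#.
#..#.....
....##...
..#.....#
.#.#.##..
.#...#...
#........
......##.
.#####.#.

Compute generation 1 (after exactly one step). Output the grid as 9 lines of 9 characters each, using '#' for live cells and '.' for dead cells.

Simulating step by step:
Generation 0 (given above): 25 live cells
Generation 1: 49 live cells
(generation 1 grid is the final answer)

Answer: .....##.#
..#.#.###
###.#.###
###.##.#.
###..####
.#.#.#.#.
.##.##.##
#......##
#.#######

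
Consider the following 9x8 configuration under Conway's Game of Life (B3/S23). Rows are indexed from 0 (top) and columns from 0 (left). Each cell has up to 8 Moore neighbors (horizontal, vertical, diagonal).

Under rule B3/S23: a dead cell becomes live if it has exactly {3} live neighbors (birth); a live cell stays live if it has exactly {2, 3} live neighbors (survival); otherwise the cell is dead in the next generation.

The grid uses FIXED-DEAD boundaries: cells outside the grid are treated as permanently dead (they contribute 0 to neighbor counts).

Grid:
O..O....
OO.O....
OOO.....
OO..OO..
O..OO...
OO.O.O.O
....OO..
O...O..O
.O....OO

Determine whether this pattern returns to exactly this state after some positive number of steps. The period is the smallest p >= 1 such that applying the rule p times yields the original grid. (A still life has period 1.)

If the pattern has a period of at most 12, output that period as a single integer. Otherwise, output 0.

Answer: 0

Derivation:
Simulating and comparing each generation to the original:
Gen 0 (original, given above): 28 live cells
Gen 1: 24 live cells, differs from original
Gen 2: 23 live cells, differs from original
Gen 3: 26 live cells, differs from original
Gen 4: 29 live cells, differs from original
Gen 5: 19 live cells, differs from original
Gen 6: 21 live cells, differs from original
Gen 7: 24 live cells, differs from original
Gen 8: 15 live cells, differs from original
Gen 9: 12 live cells, differs from original
Gen 10: 12 live cells, differs from original
Gen 11: 13 live cells, differs from original
Gen 12: 12 live cells, differs from original
No period found within 12 steps.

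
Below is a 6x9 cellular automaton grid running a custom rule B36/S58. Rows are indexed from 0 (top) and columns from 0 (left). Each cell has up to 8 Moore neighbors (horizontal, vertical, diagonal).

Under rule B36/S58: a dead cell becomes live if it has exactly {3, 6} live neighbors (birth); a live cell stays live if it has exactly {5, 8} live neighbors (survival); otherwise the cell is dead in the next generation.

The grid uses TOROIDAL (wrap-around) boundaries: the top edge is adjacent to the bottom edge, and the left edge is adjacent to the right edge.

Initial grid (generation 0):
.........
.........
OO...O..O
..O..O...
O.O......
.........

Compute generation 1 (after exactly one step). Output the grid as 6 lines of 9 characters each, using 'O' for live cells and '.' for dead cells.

Simulating step by step:
Generation 0 (given above): 8 live cells
Generation 1: 3 live cells
(generation 1 grid is the final answer)

Answer: .........
O........
.........
........O
.O.......
.........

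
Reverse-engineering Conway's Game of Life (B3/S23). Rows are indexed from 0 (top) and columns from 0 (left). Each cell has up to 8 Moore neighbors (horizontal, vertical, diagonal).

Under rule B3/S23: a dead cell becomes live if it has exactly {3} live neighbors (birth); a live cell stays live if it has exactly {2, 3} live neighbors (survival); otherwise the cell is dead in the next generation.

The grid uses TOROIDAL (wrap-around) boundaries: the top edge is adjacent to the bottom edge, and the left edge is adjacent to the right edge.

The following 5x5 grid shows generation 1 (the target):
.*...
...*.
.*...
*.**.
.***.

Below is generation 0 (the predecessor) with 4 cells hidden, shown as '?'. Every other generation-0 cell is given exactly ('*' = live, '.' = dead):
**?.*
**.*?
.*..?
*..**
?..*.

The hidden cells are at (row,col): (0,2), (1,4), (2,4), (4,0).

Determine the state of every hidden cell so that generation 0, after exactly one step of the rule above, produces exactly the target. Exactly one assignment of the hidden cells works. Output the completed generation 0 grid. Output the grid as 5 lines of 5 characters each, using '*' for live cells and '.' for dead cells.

Answer: **..*
**.**
.*..*
*..**
...*.

Derivation:
Hidden generation-0 cells (in order): (0,2), (1,4), (2,4), (4,0).
A hidden cell only influences target cells in its own 3x3 neighborhood. Try each of the 2^4 = 16 assignments, step the completed generation 0 forward once under B3/S23, and compare with the target:
  (0,2)=. (1,4)=. (2,4)=. (4,0)=. -> step gives (0,3)='*' but target has '.' -> reject
  (0,2)=. (1,4)=. (2,4)=. (4,0)=* -> step gives (0,1)='.' but target has '*' -> reject
  (0,2)=. (1,4)=. (2,4)=* (4,0)=. -> step gives (0,3)='*' but target has '.' -> reject
  (0,2)=. (1,4)=. (2,4)=* (4,0)=* -> step gives (0,1)='.' but target has '*' -> reject
  (0,2)=. (1,4)=* (2,4)=. (4,0)=. -> step gives (3,4)='*' but target has '.' -> reject
  (0,2)=. (1,4)=* (2,4)=. (4,0)=* -> step gives (0,1)='.' but target has '*' -> reject
  (0,2)=. (1,4)=* (2,4)=* (4,0)=. -> step reproduces the target at every cell -> ACCEPT
  (0,2)=. (1,4)=* (2,4)=* (4,0)=* -> step gives (0,1)='.' but target has '*' -> reject
  (0,2)=* (1,4)=. (2,4)=. (4,0)=. -> step gives (0,1)='.' but target has '*' -> reject
  (0,2)=* (1,4)=. (2,4)=. (4,0)=* -> step gives (0,1)='.' but target has '*' -> reject
  (0,2)=* (1,4)=. (2,4)=* (4,0)=. -> step gives (0,1)='.' but target has '*' -> reject
  (0,2)=* (1,4)=. (2,4)=* (4,0)=* -> step gives (0,1)='.' but target has '*' -> reject
  (0,2)=* (1,4)=* (2,4)=. (4,0)=. -> step gives (0,1)='.' but target has '*' -> reject
  (0,2)=* (1,4)=* (2,4)=. (4,0)=* -> step gives (0,1)='.' but target has '*' -> reject
  (0,2)=* (1,4)=* (2,4)=* (4,0)=. -> step gives (0,1)='.' but target has '*' -> reject
  (0,2)=* (1,4)=* (2,4)=* (4,0)=* -> step gives (0,1)='.' but target has '*' -> reject
Unique solution: (0,2)=dead, (1,4)=live, (2,4)=live, (4,0)=dead.
Check: live-neighbor counts of every cell in the completed generation 0:
53445
74435
73456
32334
53336
Applying B3/S23 to generation 0 with these counts gives:
.*...
...*.
.*...
*.**.
.***.
which matches the target exactly.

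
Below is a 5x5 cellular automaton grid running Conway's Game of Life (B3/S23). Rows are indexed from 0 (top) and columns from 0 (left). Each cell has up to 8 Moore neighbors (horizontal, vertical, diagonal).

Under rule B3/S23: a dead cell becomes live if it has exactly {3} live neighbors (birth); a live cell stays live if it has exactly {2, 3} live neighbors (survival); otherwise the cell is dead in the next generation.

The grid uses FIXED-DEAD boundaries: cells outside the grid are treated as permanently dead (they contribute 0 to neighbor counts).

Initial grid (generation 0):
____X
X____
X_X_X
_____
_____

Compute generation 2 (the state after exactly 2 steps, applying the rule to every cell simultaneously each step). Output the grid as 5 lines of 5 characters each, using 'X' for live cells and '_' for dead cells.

Answer: _____
__X__
__X__
_____
_____

Derivation:
Simulating step by step:
Generation 0 (given above): 5 live cells
Generation 1: 3 live cells
_____
_X_X_
_X___
_____
_____
Generation 2: 2 live cells
(generation 2 grid is the final answer)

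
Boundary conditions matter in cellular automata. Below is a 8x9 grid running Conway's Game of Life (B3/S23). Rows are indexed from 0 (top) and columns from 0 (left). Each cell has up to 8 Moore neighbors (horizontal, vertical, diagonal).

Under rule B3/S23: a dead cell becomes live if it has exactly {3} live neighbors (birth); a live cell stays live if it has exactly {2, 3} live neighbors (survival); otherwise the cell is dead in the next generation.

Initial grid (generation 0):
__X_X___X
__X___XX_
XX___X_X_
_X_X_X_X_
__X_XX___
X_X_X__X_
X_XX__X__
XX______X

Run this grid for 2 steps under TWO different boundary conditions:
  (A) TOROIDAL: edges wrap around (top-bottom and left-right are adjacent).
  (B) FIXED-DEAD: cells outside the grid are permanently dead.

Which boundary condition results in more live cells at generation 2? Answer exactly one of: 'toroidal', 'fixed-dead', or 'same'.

Under TOROIDAL boundary, generation 2:
XXXXX____
X____X_X_
_______X_
___X_X_X_
__X__XX_X
_XX_XXX_X
__XX__X__
_______XX
Population = 27

Under FIXED-DEAD boundary, generation 2:
__XXX__XX
_XXX_X___
X_______X
X__X_X___
__X__XX__
__X_XXX__
X________
X_XX_____
Population = 25

Comparison: toroidal=27, fixed-dead=25 -> toroidal

Answer: toroidal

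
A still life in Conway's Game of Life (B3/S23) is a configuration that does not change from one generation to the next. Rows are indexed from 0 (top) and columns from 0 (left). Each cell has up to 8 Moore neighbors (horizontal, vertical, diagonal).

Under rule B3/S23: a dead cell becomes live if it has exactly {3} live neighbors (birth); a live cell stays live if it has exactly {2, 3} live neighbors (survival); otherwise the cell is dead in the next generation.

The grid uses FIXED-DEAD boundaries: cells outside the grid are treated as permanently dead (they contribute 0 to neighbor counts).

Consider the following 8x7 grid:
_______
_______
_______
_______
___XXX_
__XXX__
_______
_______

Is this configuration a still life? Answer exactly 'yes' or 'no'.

Compute generation 1 and compare to generation 0 (given above):
Generation 1:
_______
_______
_______
____X__
__X__X_
__X__X_
___X___
_______
Cell (3,4) differs: gen0=0 vs gen1=1 -> NOT a still life.

Answer: no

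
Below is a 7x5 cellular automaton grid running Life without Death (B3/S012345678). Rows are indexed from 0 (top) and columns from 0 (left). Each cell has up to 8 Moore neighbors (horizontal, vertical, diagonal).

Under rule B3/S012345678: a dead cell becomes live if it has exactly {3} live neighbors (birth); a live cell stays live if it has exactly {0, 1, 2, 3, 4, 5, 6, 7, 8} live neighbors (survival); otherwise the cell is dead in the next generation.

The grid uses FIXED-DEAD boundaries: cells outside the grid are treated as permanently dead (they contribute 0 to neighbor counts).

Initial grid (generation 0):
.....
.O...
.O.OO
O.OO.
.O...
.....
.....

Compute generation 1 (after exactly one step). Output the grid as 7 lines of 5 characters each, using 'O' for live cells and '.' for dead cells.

Simulating step by step:
Generation 0 (given above): 8 live cells
Generation 1: 12 live cells
(generation 1 grid is the final answer)

Answer: .....
.OO..
OO.OO
O.OOO
.OO..
.....
.....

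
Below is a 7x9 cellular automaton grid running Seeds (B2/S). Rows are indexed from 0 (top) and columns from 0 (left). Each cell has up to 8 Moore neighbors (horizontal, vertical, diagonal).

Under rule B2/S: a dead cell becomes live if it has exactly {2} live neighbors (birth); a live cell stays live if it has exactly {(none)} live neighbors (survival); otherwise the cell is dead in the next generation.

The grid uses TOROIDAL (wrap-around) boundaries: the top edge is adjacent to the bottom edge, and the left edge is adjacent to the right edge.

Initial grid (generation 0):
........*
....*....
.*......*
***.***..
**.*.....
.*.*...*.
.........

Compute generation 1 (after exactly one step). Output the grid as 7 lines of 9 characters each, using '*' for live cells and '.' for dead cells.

Simulating step by step:
Generation 0 (given above): 16 live cells
Generation 1: 12 live cells
(generation 1 grid is the final answer)

Answer: .........
.......**
......**.
.......*.
.......*.
....*...*
*.*....**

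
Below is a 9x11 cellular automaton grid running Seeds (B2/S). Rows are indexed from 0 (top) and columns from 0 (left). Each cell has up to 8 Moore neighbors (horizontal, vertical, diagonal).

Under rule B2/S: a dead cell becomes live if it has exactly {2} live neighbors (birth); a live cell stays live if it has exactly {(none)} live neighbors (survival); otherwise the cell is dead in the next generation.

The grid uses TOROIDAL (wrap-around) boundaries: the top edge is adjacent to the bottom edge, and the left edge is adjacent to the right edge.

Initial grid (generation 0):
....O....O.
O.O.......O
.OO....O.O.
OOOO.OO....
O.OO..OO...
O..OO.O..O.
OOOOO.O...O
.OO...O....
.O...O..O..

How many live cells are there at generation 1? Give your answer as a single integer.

Simulating step by step:
Generation 0 (given above): 38 live cells
Generation 1: 18 live cells
..OO.O..O..
...........
....OO..O..
...........
........O..
........O..
.........O.
.........OO
O..OO.OO.O.
Population at generation 1: 18

Answer: 18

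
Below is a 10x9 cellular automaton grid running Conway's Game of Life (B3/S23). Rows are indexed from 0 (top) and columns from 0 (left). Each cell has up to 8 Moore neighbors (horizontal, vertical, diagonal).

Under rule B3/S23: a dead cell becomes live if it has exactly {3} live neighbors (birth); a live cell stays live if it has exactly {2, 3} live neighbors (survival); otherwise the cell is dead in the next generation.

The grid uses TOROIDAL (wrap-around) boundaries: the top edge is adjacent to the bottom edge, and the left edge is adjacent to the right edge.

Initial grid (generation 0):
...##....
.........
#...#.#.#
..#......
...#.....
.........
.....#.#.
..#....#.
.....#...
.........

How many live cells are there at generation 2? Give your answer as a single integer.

Simulating step by step:
Generation 0 (given above): 13 live cells
Generation 1: 6 live cells
.........
...###...
.........
...#.....
.........
.........
......#..
.........
.........
....#....
Generation 2: 4 live cells
...#.#...
....#....
...#.....
.........
.........
.........
.........
.........
.........
.........
Population at generation 2: 4

Answer: 4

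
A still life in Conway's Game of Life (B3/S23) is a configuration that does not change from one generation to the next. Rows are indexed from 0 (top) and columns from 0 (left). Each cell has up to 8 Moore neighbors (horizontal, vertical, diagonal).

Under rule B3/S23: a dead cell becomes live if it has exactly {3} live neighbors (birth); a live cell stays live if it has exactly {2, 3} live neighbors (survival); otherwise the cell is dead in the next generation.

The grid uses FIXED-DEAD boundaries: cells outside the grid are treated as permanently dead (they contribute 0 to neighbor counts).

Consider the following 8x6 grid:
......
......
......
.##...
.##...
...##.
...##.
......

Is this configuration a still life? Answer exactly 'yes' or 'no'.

Answer: no

Derivation:
Compute generation 1 and compare to generation 0 (given above):
Generation 1:
......
......
......
.##...
.#....
....#.
...##.
......
Cell (4,2) differs: gen0=1 vs gen1=0 -> NOT a still life.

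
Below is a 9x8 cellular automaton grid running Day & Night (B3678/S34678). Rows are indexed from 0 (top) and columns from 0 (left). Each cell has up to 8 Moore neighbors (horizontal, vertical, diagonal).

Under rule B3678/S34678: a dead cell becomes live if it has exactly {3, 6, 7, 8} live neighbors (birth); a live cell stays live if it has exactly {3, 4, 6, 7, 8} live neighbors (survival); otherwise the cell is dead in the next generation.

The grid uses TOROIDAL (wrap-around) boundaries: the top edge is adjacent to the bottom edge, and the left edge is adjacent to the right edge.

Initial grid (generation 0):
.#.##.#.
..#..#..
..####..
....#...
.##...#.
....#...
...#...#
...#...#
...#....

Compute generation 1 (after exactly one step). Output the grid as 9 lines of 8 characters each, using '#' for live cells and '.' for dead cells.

Simulating step by step:
Generation 0 (given above): 20 live cells
Generation 1: 22 live cells
(generation 1 grid is the final answer)

Answer: ...###..
.######.
...###..
.#..#...
...#.#..
..##....
....#...
..#.#...
...#....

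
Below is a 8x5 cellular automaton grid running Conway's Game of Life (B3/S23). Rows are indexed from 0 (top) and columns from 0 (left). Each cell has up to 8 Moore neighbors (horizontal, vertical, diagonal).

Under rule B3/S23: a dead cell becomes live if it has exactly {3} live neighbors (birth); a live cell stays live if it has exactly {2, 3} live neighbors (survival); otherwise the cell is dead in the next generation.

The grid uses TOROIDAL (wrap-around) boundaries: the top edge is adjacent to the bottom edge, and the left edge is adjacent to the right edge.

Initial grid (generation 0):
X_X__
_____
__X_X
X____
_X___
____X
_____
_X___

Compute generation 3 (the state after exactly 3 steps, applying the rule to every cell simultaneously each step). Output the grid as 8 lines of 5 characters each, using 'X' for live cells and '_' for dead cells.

Simulating step by step:
Generation 0 (given above): 8 live cells
Generation 1: 7 live cells
_X___
_X_X_
_____
XX___
X____
_____
_____
_X___
Generation 2: 10 live cells
XX___
__X__
XXX__
XX___
XX___
_____
_____
_____
Generation 3: 7 live cells
(generation 3 grid is the final answer)

Answer: _X___
__X__
X_X__
____X
XX___
_____
_____
_____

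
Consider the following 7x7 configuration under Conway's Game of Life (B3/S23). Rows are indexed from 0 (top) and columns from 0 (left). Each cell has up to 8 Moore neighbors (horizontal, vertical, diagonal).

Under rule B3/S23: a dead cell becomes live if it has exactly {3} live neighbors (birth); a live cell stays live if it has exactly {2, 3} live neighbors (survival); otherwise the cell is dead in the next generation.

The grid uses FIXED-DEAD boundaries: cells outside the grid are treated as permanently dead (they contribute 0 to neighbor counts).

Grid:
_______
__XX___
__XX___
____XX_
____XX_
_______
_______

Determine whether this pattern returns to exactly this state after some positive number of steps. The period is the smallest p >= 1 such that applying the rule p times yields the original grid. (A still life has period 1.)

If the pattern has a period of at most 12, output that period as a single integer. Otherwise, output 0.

Simulating and comparing each generation to the original:
Gen 0 (original, given above): 8 live cells
Gen 1: 6 live cells, differs from original
Gen 2: 8 live cells, MATCHES original -> period = 2

Answer: 2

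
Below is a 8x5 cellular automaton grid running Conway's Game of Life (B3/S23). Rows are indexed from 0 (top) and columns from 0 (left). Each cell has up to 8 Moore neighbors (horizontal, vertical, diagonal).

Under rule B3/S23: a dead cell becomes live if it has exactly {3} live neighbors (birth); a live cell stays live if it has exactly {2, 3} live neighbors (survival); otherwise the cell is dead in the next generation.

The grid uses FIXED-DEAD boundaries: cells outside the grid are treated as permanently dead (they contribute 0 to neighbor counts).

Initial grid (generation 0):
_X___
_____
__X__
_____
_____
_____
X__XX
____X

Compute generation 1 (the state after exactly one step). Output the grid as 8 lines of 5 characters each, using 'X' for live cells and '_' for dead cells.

Simulating step by step:
Generation 0 (given above): 6 live cells
Generation 1: 4 live cells
(generation 1 grid is the final answer)

Answer: _____
_____
_____
_____
_____
_____
___XX
___XX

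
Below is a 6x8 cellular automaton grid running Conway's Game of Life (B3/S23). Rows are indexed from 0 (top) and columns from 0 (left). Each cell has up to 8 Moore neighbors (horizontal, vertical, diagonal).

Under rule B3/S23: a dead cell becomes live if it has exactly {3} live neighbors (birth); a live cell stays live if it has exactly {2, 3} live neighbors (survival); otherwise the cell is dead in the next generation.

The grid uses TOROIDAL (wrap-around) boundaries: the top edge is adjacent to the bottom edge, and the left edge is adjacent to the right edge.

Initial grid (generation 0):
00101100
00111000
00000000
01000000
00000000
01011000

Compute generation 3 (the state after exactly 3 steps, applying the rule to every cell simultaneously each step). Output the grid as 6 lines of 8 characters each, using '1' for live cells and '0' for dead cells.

Answer: 10000010
01001100
00000100
01000000
00000100
01001100

Derivation:
Simulating step by step:
Generation 0 (given above): 10 live cells
Generation 1: 12 live cells
01000100
00101100
00110000
00000000
00100000
00111100
Generation 2: 18 live cells
01000010
01101100
00111000
00110000
00101000
01111100
Generation 3: 11 live cells
(generation 3 grid is the final answer)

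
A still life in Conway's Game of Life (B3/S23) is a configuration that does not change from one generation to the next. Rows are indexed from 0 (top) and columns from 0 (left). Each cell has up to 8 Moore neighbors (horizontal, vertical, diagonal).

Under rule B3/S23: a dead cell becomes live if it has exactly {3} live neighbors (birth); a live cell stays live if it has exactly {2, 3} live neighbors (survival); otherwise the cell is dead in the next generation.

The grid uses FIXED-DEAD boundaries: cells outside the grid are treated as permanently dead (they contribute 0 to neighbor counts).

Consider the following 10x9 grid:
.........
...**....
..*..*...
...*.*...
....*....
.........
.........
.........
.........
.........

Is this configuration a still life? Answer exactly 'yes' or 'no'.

Answer: yes

Derivation:
Compute generation 1 and compare to generation 0 (given above):
Generation 1:
.........
...**....
..*..*...
...*.*...
....*....
.........
.........
.........
.........
.........
The grids are IDENTICAL -> still life.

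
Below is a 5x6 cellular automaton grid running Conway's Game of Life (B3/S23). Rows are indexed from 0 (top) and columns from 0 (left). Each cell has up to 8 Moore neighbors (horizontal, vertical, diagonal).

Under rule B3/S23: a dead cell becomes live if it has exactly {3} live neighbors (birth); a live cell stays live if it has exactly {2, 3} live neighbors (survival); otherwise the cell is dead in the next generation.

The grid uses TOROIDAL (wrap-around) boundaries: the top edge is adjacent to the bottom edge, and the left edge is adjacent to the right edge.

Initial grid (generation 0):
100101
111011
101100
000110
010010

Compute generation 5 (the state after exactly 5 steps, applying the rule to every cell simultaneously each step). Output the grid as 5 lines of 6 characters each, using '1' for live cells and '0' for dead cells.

Answer: 000000
000000
000100
000000
000000

Derivation:
Simulating step by step:
Generation 0 (given above): 15 live cells
Generation 1: 7 live cells
000100
000000
100000
010011
101000
Generation 2: 10 live cells
000000
000000
100001
010001
111111
Generation 3: 14 live cells
111111
000000
100001
000100
011111
Generation 4: 4 live cells
000000
001100
000000
010100
000000
Generation 5: 1 live cells
(generation 5 grid is the final answer)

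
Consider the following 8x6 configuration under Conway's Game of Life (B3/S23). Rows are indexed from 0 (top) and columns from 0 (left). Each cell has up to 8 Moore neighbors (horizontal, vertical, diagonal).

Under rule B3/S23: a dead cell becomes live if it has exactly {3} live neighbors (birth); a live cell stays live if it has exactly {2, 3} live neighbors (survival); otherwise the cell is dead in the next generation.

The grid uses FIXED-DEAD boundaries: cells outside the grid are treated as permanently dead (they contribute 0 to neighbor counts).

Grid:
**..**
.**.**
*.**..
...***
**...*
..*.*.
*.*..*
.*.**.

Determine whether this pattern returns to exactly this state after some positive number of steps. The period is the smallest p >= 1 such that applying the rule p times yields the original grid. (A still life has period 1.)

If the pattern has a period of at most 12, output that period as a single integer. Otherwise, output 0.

Simulating and comparing each generation to the original:
Gen 0 (original, given above): 25 live cells
Gen 1: 24 live cells, differs from original
Gen 2: 21 live cells, differs from original
Gen 3: 21 live cells, differs from original
Gen 4: 11 live cells, differs from original
Gen 5: 12 live cells, differs from original
Gen 6: 10 live cells, differs from original
Gen 7: 14 live cells, differs from original
Gen 8: 10 live cells, differs from original
Gen 9: 12 live cells, differs from original
Gen 10: 9 live cells, differs from original
Gen 11: 10 live cells, differs from original
Gen 12: 8 live cells, differs from original
No period found within 12 steps.

Answer: 0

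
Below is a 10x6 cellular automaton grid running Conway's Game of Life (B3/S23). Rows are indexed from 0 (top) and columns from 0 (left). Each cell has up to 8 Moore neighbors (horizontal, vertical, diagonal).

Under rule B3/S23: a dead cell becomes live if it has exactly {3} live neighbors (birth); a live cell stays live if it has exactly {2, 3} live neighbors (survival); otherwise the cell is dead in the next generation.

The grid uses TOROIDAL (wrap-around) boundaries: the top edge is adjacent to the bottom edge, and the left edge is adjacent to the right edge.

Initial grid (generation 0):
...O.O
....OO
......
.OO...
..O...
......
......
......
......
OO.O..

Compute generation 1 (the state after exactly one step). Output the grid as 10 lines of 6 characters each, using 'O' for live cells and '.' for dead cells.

Answer: ..OO.O
....OO
......
.OO...
.OO...
......
......
......
......
O.O.O.

Derivation:
Simulating step by step:
Generation 0 (given above): 10 live cells
Generation 1: 12 live cells
(generation 1 grid is the final answer)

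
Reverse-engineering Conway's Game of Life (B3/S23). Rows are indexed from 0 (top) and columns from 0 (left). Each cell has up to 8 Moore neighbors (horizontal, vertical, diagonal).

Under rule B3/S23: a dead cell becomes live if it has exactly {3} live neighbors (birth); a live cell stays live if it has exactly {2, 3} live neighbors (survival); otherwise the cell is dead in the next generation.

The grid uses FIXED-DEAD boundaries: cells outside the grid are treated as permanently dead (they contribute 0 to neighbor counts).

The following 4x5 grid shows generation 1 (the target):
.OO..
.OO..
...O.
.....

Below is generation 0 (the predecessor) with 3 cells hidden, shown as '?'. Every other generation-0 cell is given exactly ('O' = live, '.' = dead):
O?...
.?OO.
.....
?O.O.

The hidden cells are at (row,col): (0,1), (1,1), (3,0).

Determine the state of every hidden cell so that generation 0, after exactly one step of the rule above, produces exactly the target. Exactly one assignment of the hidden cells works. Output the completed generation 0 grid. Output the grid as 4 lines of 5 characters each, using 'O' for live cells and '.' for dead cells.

Hidden generation-0 cells (in order): (0,1), (1,1), (3,0).
A hidden cell only influences target cells in its own 3x3 neighborhood. Try each of the 2^3 = 8 assignments, step the completed generation 0 forward once under B3/S23, and compare with the target:
  (0,1)=. (1,1)=. (3,0)=. -> step gives (0,1)='.' but target has 'O' -> reject
  (0,1)=. (1,1)=. (3,0)=O -> step gives (0,1)='.' but target has 'O' -> reject
  (0,1)=. (1,1)=O (3,0)=. -> step gives (2,1)='O' but target has '.' -> reject
  (0,1)=. (1,1)=O (3,0)=O -> step gives (2,0)='O' but target has '.' -> reject
  (0,1)=O (1,1)=. (3,0)=. -> step reproduces the target at every cell -> ACCEPT
  (0,1)=O (1,1)=. (3,0)=O -> step gives (2,1)='O' but target has '.' -> reject
  (0,1)=O (1,1)=O (3,0)=. -> step gives (0,0)='O' but target has '.' -> reject
  (0,1)=O (1,1)=O (3,0)=O -> step gives (0,0)='O' but target has '.' -> reject
Unique solution: (0,1)=live, (1,1)=dead, (3,0)=dead.
Check: live-neighbor counts of every cell in the completed generation 0:
12321
23211
12432
10201
Applying B3/S23 to generation 0 with these counts gives:
.OO..
.OO..
...O.
.....
which matches the target exactly.

Answer: OO...
..OO.
.....
.O.O.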